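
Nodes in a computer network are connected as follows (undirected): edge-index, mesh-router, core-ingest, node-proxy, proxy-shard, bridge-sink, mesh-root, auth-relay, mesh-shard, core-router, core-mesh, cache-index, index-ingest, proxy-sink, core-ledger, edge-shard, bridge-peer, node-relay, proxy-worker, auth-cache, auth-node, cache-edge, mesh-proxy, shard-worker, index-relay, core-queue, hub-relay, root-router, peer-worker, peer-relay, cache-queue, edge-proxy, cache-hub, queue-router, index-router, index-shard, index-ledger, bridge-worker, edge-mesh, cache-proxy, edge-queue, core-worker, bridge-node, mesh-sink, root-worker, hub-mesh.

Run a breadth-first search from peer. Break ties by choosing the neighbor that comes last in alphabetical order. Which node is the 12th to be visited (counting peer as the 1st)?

auth

Visit peer; enqueue worker, relay, bridge → queue [worker, relay, bridge]
Visit worker; enqueue shard, root, proxy, core → queue [relay, bridge, shard, root, proxy, core]
Visit relay; enqueue node, index, hub, auth → queue [bridge, shard, root, proxy, core, node, index, hub, auth]
Visit bridge; enqueue sink → queue [shard, root, proxy, core, node, index, hub, auth, sink]
Visit shard; enqueue mesh, edge → queue [root, proxy, core, node, index, hub, auth, sink, mesh, edge]
Visit root; enqueue router → queue [proxy, core, node, index, hub, auth, sink, mesh, edge, router]
Visit proxy; enqueue cache → queue [core, node, index, hub, auth, sink, mesh, edge, router, cache]
Visit core; enqueue queue, ledger, ingest → queue [node, index, hub, auth, sink, mesh, edge, router, cache, queue, ledger, ingest]
Visit node → queue [index, hub, auth, sink, mesh, edge, router, cache, queue, ledger, ingest]
Visit index → queue [hub, auth, sink, mesh, edge, router, cache, queue, ledger, ingest]
Visit hub → queue [auth, sink, mesh, edge, router, cache, queue, ledger, ingest]
Visit auth → queue [sink, mesh, edge, router, cache, queue, ledger, ingest]
Visit sink → queue [mesh, edge, router, cache, queue, ledger, ingest]
Visit mesh → queue [edge, router, cache, queue, ledger, ingest]
Visit edge → queue [router, cache, queue, ledger, ingest]
Visit router → queue [cache, queue, ledger, ingest]
Visit cache → queue [queue, ledger, ingest]
Visit queue → queue [ledger, ingest]
Visit ledger → queue [ingest]
Visit ingest → queue []

Visit order: peer, worker, relay, bridge, shard, root, proxy, core, node, index, hub, auth, sink, mesh, edge, router, cache, queue, ledger, ingest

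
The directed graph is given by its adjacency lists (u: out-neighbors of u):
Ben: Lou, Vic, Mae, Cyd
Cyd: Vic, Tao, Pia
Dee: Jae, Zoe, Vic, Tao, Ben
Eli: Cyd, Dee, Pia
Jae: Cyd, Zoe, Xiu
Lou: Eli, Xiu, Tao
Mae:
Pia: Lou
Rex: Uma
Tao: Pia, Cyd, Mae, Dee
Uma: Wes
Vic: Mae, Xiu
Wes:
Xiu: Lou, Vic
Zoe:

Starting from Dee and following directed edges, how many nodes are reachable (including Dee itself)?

BFS from Dee visits: Dee, Ben, Jae, Tao, Vic, Zoe, Cyd, Lou, Mae, Xiu, Pia, Eli
Reachable nodes: 12 of 15 total.

12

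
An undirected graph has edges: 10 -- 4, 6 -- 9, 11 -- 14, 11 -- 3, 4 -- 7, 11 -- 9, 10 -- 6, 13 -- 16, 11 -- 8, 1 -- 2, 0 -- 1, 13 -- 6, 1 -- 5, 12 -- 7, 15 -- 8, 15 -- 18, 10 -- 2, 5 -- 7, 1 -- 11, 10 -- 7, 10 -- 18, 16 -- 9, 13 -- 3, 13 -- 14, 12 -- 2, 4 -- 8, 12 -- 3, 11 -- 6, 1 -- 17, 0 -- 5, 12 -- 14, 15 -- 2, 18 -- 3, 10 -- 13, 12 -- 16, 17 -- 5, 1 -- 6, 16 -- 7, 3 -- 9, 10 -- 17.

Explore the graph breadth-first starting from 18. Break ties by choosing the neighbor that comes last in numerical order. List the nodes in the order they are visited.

18 → 15 → 10 → 3 → 8 → 2 → 17 → 13 → 7 → 6 → 4 → 12 → 11 → 9 → 1 → 5 → 16 → 14 → 0

Visit 18; enqueue 15, 10, 3 → queue [15, 10, 3]
Visit 15; enqueue 8, 2 → queue [10, 3, 8, 2]
Visit 10; enqueue 17, 13, 7, 6, 4 → queue [3, 8, 2, 17, 13, 7, 6, 4]
Visit 3; enqueue 12, 11, 9 → queue [8, 2, 17, 13, 7, 6, 4, 12, 11, 9]
Visit 8 → queue [2, 17, 13, 7, 6, 4, 12, 11, 9]
Visit 2; enqueue 1 → queue [17, 13, 7, 6, 4, 12, 11, 9, 1]
Visit 17; enqueue 5 → queue [13, 7, 6, 4, 12, 11, 9, 1, 5]
Visit 13; enqueue 16, 14 → queue [7, 6, 4, 12, 11, 9, 1, 5, 16, 14]
Visit 7 → queue [6, 4, 12, 11, 9, 1, 5, 16, 14]
Visit 6 → queue [4, 12, 11, 9, 1, 5, 16, 14]
Visit 4 → queue [12, 11, 9, 1, 5, 16, 14]
Visit 12 → queue [11, 9, 1, 5, 16, 14]
Visit 11 → queue [9, 1, 5, 16, 14]
Visit 9 → queue [1, 5, 16, 14]
Visit 1; enqueue 0 → queue [5, 16, 14, 0]
Visit 5 → queue [16, 14, 0]
Visit 16 → queue [14, 0]
Visit 14 → queue [0]
Visit 0 → queue []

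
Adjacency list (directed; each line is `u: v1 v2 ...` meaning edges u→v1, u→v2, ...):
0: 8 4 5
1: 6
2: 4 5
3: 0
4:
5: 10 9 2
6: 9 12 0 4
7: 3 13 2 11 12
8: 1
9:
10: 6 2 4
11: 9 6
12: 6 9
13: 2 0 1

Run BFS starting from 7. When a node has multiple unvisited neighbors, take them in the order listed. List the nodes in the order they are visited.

7 3 13 2 11 12 0 1 4 5 9 6 8 10

Visit 7; enqueue 3, 13, 2, 11, 12 → queue [3, 13, 2, 11, 12]
Visit 3; enqueue 0 → queue [13, 2, 11, 12, 0]
Visit 13; enqueue 1 → queue [2, 11, 12, 0, 1]
Visit 2; enqueue 4, 5 → queue [11, 12, 0, 1, 4, 5]
Visit 11; enqueue 9, 6 → queue [12, 0, 1, 4, 5, 9, 6]
Visit 12 → queue [0, 1, 4, 5, 9, 6]
Visit 0; enqueue 8 → queue [1, 4, 5, 9, 6, 8]
Visit 1 → queue [4, 5, 9, 6, 8]
Visit 4 → queue [5, 9, 6, 8]
Visit 5; enqueue 10 → queue [9, 6, 8, 10]
Visit 9 → queue [6, 8, 10]
Visit 6 → queue [8, 10]
Visit 8 → queue [10]
Visit 10 → queue []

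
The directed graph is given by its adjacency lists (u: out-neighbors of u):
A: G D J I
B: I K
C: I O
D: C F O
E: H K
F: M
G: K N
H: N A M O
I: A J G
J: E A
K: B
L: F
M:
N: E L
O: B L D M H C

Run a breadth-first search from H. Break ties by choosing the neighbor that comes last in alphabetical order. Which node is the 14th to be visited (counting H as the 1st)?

Visit H; enqueue O, N, M, A → queue [O, N, M, A]
Visit O; enqueue L, D, C, B → queue [N, M, A, L, D, C, B]
Visit N; enqueue E → queue [M, A, L, D, C, B, E]
Visit M → queue [A, L, D, C, B, E]
Visit A; enqueue J, I, G → queue [L, D, C, B, E, J, I, G]
Visit L; enqueue F → queue [D, C, B, E, J, I, G, F]
Visit D → queue [C, B, E, J, I, G, F]
Visit C → queue [B, E, J, I, G, F]
Visit B; enqueue K → queue [E, J, I, G, F, K]
Visit E → queue [J, I, G, F, K]
Visit J → queue [I, G, F, K]
Visit I → queue [G, F, K]
Visit G → queue [F, K]
Visit F → queue [K]
Visit K → queue []

Visit order: H, O, N, M, A, L, D, C, B, E, J, I, G, F, K

F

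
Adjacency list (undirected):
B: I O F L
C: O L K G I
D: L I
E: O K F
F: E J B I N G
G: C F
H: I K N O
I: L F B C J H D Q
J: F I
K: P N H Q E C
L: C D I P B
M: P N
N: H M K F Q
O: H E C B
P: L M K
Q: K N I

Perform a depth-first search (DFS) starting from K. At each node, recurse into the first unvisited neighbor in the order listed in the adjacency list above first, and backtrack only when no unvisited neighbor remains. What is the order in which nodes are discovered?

K, P, L, C, O, H, I, F, E, J, B, N, M, Q, G, D

Visit K
K → P
P → L
L → C
C → O
O → H
H → I
I → F
F → E
F → J
F → B
F → N
N → M
N → Q
F → G
I → D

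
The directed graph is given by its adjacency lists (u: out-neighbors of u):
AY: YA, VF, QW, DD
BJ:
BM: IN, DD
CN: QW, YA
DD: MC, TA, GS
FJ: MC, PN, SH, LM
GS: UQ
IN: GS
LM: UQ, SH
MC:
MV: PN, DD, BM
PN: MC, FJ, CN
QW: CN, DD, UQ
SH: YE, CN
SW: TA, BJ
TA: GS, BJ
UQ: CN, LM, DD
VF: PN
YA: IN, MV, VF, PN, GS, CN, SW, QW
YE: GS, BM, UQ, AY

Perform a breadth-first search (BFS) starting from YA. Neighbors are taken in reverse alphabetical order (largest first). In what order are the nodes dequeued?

YA VF SW QW PN MV IN GS CN TA BJ UQ DD MC FJ BM LM SH YE AY

Visit YA; enqueue VF, SW, QW, PN, MV, IN, GS, CN → queue [VF, SW, QW, PN, MV, IN, GS, CN]
Visit VF → queue [SW, QW, PN, MV, IN, GS, CN]
Visit SW; enqueue TA, BJ → queue [QW, PN, MV, IN, GS, CN, TA, BJ]
Visit QW; enqueue UQ, DD → queue [PN, MV, IN, GS, CN, TA, BJ, UQ, DD]
Visit PN; enqueue MC, FJ → queue [MV, IN, GS, CN, TA, BJ, UQ, DD, MC, FJ]
Visit MV; enqueue BM → queue [IN, GS, CN, TA, BJ, UQ, DD, MC, FJ, BM]
Visit IN → queue [GS, CN, TA, BJ, UQ, DD, MC, FJ, BM]
Visit GS → queue [CN, TA, BJ, UQ, DD, MC, FJ, BM]
Visit CN → queue [TA, BJ, UQ, DD, MC, FJ, BM]
Visit TA → queue [BJ, UQ, DD, MC, FJ, BM]
Visit BJ → queue [UQ, DD, MC, FJ, BM]
Visit UQ; enqueue LM → queue [DD, MC, FJ, BM, LM]
Visit DD → queue [MC, FJ, BM, LM]
Visit MC → queue [FJ, BM, LM]
Visit FJ; enqueue SH → queue [BM, LM, SH]
Visit BM → queue [LM, SH]
Visit LM → queue [SH]
Visit SH; enqueue YE → queue [YE]
Visit YE; enqueue AY → queue [AY]
Visit AY → queue []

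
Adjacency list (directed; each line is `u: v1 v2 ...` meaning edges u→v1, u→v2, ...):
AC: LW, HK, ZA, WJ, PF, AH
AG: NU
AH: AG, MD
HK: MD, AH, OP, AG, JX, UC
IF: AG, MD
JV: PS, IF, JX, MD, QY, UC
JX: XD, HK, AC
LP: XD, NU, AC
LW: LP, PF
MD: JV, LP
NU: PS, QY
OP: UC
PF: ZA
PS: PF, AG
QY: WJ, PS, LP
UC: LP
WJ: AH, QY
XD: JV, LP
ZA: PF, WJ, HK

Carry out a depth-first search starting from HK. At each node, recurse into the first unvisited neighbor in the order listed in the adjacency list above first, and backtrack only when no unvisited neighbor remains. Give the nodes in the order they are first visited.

Visit HK
HK → MD
MD → JV
JV → PS
PS → PF
PF → ZA
ZA → WJ
WJ → AH
AH → AG
AG → NU
NU → QY
QY → LP
LP → XD
LP → AC
AC → LW
JV → IF
JV → JX
JV → UC
HK → OP

HK → MD → JV → PS → PF → ZA → WJ → AH → AG → NU → QY → LP → XD → AC → LW → IF → JX → UC → OP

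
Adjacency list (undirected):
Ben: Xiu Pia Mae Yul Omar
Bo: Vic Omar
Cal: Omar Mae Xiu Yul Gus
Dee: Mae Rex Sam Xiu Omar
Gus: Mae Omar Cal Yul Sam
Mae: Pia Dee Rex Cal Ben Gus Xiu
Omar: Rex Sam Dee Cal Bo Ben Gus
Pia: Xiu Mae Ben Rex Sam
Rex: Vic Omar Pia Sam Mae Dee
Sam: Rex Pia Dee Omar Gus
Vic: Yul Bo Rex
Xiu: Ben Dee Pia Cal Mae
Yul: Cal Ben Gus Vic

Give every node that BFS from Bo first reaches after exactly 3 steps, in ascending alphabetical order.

Level 0: Bo
Level 1: Omar, Vic
Level 2: Ben, Cal, Dee, Gus, Rex, Sam, Yul
Level 3: Mae, Pia, Xiu

Mae, Pia, Xiu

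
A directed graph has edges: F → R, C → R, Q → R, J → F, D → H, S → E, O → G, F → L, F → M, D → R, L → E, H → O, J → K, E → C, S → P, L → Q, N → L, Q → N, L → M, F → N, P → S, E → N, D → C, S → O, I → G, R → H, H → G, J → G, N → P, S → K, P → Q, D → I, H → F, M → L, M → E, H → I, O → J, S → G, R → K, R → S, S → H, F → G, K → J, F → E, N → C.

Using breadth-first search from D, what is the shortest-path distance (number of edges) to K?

2

Level 0: D
Level 1: C, H, I, R
Level 2: F, G, K, O, S
Level 3: E, J, L, M, N, P
Level 4: Q
K first appears at level 2.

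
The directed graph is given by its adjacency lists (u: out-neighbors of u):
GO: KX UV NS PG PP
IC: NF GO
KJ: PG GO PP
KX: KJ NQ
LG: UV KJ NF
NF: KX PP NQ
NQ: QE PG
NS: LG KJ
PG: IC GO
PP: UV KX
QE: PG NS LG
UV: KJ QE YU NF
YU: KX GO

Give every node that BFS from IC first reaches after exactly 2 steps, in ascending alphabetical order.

KX, NQ, NS, PG, PP, UV

Level 0: IC
Level 1: GO, NF
Level 2: KX, NQ, NS, PG, PP, UV
Level 3: KJ, LG, QE, YU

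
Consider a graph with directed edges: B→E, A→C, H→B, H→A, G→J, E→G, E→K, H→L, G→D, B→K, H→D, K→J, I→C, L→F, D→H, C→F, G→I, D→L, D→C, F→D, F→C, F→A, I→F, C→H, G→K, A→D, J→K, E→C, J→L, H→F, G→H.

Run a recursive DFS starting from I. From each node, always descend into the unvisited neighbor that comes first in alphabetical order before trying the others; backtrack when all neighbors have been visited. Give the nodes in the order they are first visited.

I → C → F → A → D → H → B → E → G → J → K → L

Visit I
I → C
C → F
F → A
A → D
D → H
H → B
B → E
E → G
G → J
J → K
J → L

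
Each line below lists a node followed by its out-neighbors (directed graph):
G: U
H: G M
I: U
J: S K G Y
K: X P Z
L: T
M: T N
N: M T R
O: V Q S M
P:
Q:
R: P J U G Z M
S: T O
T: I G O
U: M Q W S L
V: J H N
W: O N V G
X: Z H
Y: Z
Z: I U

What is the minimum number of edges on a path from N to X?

4

Level 0: N
Level 1: M, R, T
Level 2: G, I, J, O, P, U, Z
Level 3: K, L, Q, S, V, W, Y
Level 4: H, X
X first appears at level 4.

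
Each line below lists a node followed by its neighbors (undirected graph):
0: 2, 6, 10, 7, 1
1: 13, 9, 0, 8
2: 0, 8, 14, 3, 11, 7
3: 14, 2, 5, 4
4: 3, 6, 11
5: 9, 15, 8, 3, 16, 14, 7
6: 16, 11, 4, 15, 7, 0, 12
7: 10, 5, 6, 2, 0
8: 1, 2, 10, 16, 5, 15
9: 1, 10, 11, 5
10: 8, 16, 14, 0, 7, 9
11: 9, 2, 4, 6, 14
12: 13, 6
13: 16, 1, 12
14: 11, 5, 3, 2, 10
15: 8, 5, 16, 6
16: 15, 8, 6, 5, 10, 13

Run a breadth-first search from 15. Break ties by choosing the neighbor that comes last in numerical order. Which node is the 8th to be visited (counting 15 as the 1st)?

2

Visit 15; enqueue 16, 8, 6, 5 → queue [16, 8, 6, 5]
Visit 16; enqueue 13, 10 → queue [8, 6, 5, 13, 10]
Visit 8; enqueue 2, 1 → queue [6, 5, 13, 10, 2, 1]
Visit 6; enqueue 12, 11, 7, 4, 0 → queue [5, 13, 10, 2, 1, 12, 11, 7, 4, 0]
Visit 5; enqueue 14, 9, 3 → queue [13, 10, 2, 1, 12, 11, 7, 4, 0, 14, 9, 3]
Visit 13 → queue [10, 2, 1, 12, 11, 7, 4, 0, 14, 9, 3]
Visit 10 → queue [2, 1, 12, 11, 7, 4, 0, 14, 9, 3]
Visit 2 → queue [1, 12, 11, 7, 4, 0, 14, 9, 3]
Visit 1 → queue [12, 11, 7, 4, 0, 14, 9, 3]
Visit 12 → queue [11, 7, 4, 0, 14, 9, 3]
Visit 11 → queue [7, 4, 0, 14, 9, 3]
Visit 7 → queue [4, 0, 14, 9, 3]
Visit 4 → queue [0, 14, 9, 3]
Visit 0 → queue [14, 9, 3]
Visit 14 → queue [9, 3]
Visit 9 → queue [3]
Visit 3 → queue []

Visit order: 15, 16, 8, 6, 5, 13, 10, 2, 1, 12, 11, 7, 4, 0, 14, 9, 3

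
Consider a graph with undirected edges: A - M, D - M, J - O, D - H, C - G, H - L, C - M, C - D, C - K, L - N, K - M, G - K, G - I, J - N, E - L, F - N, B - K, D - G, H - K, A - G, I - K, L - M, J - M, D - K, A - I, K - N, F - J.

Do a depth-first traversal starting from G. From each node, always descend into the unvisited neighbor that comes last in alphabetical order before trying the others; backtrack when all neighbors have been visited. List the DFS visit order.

G, K, N, L, M, J, O, F, D, H, C, A, I, E, B

Visit G
G → K
K → N
N → L
L → M
M → J
J → O
J → F
M → D
D → H
D → C
M → A
A → I
L → E
K → B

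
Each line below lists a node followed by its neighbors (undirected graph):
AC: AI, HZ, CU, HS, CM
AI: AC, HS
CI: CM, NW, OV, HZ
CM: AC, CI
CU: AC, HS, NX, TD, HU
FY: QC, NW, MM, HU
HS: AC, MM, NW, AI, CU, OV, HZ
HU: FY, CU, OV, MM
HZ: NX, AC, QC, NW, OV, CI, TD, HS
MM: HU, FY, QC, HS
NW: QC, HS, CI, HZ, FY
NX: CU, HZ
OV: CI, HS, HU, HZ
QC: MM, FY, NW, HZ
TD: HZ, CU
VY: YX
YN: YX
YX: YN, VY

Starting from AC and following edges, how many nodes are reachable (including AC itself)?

15

BFS from AC visits: AC, AI, HZ, CU, HS, CM, NX, QC, NW, OV, CI, TD, HU, MM, FY
Reachable nodes: 15 of 18 total.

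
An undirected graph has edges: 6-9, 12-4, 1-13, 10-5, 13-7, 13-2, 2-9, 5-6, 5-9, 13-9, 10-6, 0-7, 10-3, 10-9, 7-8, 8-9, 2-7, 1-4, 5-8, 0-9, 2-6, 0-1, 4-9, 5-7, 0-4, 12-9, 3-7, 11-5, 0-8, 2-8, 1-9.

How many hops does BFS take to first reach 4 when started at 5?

2

Level 0: 5
Level 1: 6, 7, 8, 9, 10, 11
Level 2: 0, 1, 2, 3, 4, 12, 13
4 first appears at level 2.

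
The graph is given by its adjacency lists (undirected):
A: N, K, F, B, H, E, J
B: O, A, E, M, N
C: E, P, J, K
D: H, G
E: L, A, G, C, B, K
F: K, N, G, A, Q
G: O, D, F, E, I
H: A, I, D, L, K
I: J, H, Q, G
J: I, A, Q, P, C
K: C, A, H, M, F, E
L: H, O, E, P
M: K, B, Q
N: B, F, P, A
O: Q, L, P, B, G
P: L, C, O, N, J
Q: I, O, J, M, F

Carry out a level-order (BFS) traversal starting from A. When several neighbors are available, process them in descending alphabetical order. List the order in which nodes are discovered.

A, N, K, J, H, F, E, B, P, M, C, Q, I, L, D, G, O

Visit A; enqueue N, K, J, H, F, E, B → queue [N, K, J, H, F, E, B]
Visit N; enqueue P → queue [K, J, H, F, E, B, P]
Visit K; enqueue M, C → queue [J, H, F, E, B, P, M, C]
Visit J; enqueue Q, I → queue [H, F, E, B, P, M, C, Q, I]
Visit H; enqueue L, D → queue [F, E, B, P, M, C, Q, I, L, D]
Visit F; enqueue G → queue [E, B, P, M, C, Q, I, L, D, G]
Visit E → queue [B, P, M, C, Q, I, L, D, G]
Visit B; enqueue O → queue [P, M, C, Q, I, L, D, G, O]
Visit P → queue [M, C, Q, I, L, D, G, O]
Visit M → queue [C, Q, I, L, D, G, O]
Visit C → queue [Q, I, L, D, G, O]
Visit Q → queue [I, L, D, G, O]
Visit I → queue [L, D, G, O]
Visit L → queue [D, G, O]
Visit D → queue [G, O]
Visit G → queue [O]
Visit O → queue []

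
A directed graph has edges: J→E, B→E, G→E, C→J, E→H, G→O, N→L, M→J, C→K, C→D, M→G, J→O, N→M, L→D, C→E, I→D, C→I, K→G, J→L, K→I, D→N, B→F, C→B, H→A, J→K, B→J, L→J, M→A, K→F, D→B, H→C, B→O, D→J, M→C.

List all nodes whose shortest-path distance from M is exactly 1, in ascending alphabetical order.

Level 0: M
Level 1: A, C, G, J
Level 2: B, D, E, I, K, L, O
Level 3: F, H, N

A, C, G, J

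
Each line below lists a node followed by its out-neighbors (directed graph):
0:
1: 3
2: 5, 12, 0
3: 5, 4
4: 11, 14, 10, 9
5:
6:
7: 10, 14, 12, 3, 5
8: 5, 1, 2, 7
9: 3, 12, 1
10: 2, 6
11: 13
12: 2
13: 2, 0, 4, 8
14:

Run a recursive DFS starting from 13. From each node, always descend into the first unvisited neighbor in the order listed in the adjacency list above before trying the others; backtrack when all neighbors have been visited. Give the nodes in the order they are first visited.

Visit 13
13 → 2
2 → 5
2 → 12
2 → 0
13 → 4
4 → 11
4 → 14
4 → 10
10 → 6
4 → 9
9 → 3
9 → 1
13 → 8
8 → 7

13 → 2 → 5 → 12 → 0 → 4 → 11 → 14 → 10 → 6 → 9 → 3 → 1 → 8 → 7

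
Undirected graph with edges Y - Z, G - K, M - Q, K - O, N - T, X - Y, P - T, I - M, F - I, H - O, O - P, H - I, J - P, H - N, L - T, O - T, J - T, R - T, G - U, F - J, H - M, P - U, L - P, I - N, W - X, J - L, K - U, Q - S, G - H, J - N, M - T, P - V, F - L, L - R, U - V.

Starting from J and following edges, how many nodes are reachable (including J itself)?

BFS from J visits: J, T, P, N, L, F, R, O, M, V, U, I, H, K, Q, G, S
Reachable nodes: 17 of 21 total.

17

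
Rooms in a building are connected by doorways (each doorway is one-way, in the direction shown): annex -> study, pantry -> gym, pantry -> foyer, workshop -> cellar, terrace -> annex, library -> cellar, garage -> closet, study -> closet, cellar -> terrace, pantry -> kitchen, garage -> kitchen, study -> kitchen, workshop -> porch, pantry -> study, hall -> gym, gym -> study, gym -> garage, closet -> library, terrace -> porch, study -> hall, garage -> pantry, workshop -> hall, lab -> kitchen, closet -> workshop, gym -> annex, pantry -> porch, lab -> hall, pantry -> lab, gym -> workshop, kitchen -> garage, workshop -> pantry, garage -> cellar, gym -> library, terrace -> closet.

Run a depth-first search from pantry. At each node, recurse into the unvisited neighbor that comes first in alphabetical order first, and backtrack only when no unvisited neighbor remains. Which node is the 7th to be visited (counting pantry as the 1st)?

library

Visit pantry
pantry → foyer
pantry → gym
gym → annex
annex → study
study → closet
closet → library
library → cellar
cellar → terrace
terrace → porch
closet → workshop
workshop → hall
study → kitchen
kitchen → garage
pantry → lab

Visit order: pantry, foyer, gym, annex, study, closet, library, cellar, terrace, porch, workshop, hall, kitchen, garage, lab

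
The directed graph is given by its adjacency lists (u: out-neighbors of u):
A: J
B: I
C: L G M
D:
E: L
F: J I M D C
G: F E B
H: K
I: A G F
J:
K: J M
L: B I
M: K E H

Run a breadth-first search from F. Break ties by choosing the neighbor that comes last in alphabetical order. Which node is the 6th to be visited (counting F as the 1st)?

Visit F; enqueue M, J, I, D, C → queue [M, J, I, D, C]
Visit M; enqueue K, H, E → queue [J, I, D, C, K, H, E]
Visit J → queue [I, D, C, K, H, E]
Visit I; enqueue G, A → queue [D, C, K, H, E, G, A]
Visit D → queue [C, K, H, E, G, A]
Visit C; enqueue L → queue [K, H, E, G, A, L]
Visit K → queue [H, E, G, A, L]
Visit H → queue [E, G, A, L]
Visit E → queue [G, A, L]
Visit G; enqueue B → queue [A, L, B]
Visit A → queue [L, B]
Visit L → queue [B]
Visit B → queue []

Visit order: F, M, J, I, D, C, K, H, E, G, A, L, B

C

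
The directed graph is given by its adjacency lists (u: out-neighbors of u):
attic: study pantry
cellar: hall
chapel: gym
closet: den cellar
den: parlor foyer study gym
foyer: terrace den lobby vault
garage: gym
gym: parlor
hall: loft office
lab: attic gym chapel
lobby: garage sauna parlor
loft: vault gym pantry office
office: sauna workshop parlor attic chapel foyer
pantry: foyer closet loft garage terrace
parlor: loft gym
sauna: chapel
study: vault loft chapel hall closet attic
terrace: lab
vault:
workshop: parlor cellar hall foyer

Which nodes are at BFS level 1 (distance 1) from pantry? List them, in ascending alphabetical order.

closet, foyer, garage, loft, terrace

Level 0: pantry
Level 1: closet, foyer, garage, loft, terrace
Level 2: cellar, den, gym, lab, lobby, office, vault
Level 3: attic, chapel, hall, parlor, sauna, study, workshop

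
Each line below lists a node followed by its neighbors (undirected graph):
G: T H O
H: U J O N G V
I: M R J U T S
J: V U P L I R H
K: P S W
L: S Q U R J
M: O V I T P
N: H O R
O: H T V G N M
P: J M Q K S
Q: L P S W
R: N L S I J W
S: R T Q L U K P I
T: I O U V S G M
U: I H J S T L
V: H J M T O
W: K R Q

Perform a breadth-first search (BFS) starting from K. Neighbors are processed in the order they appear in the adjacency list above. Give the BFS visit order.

K -> P -> S -> W -> J -> M -> Q -> R -> T -> L -> U -> I -> V -> H -> O -> N -> G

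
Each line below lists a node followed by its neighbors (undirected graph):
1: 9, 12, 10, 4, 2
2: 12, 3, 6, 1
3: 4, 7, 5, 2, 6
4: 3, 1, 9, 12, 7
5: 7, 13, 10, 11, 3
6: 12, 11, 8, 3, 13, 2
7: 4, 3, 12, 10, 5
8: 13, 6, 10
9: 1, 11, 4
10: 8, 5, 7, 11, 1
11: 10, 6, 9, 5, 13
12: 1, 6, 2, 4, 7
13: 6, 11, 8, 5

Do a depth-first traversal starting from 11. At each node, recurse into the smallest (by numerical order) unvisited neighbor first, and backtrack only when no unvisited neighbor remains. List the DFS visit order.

Visit 11
11 → 5
5 → 3
3 → 2
2 → 1
1 → 4
4 → 7
7 → 10
10 → 8
8 → 6
6 → 12
6 → 13
4 → 9

11, 5, 3, 2, 1, 4, 7, 10, 8, 6, 12, 13, 9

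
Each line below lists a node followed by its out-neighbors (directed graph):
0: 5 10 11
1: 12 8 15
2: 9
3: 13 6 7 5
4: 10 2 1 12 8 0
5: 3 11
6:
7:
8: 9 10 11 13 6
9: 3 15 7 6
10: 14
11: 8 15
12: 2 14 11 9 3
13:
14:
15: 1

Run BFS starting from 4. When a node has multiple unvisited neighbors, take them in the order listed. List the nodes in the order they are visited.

Visit 4; enqueue 10, 2, 1, 12, 8, 0 → queue [10, 2, 1, 12, 8, 0]
Visit 10; enqueue 14 → queue [2, 1, 12, 8, 0, 14]
Visit 2; enqueue 9 → queue [1, 12, 8, 0, 14, 9]
Visit 1; enqueue 15 → queue [12, 8, 0, 14, 9, 15]
Visit 12; enqueue 11, 3 → queue [8, 0, 14, 9, 15, 11, 3]
Visit 8; enqueue 13, 6 → queue [0, 14, 9, 15, 11, 3, 13, 6]
Visit 0; enqueue 5 → queue [14, 9, 15, 11, 3, 13, 6, 5]
Visit 14 → queue [9, 15, 11, 3, 13, 6, 5]
Visit 9; enqueue 7 → queue [15, 11, 3, 13, 6, 5, 7]
Visit 15 → queue [11, 3, 13, 6, 5, 7]
Visit 11 → queue [3, 13, 6, 5, 7]
Visit 3 → queue [13, 6, 5, 7]
Visit 13 → queue [6, 5, 7]
Visit 6 → queue [5, 7]
Visit 5 → queue [7]
Visit 7 → queue []

4 → 10 → 2 → 1 → 12 → 8 → 0 → 14 → 9 → 15 → 11 → 3 → 13 → 6 → 5 → 7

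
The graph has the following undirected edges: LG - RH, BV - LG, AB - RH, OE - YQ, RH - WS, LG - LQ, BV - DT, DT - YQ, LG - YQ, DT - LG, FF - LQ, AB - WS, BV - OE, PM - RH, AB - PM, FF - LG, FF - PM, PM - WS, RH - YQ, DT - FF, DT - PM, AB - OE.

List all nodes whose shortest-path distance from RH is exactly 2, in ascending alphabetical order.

BV, DT, FF, LQ, OE

Level 0: RH
Level 1: AB, LG, PM, WS, YQ
Level 2: BV, DT, FF, LQ, OE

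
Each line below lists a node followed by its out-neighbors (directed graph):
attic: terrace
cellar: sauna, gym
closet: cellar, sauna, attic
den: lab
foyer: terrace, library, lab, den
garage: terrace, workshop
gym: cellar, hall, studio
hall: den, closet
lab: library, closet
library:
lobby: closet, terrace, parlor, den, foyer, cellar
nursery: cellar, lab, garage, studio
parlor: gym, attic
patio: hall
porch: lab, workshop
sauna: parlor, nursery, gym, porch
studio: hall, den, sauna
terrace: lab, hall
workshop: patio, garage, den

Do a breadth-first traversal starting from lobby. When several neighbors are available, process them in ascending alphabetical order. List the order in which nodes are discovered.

lobby → cellar → closet → den → foyer → parlor → terrace → gym → sauna → attic → lab → library → hall → studio → nursery → porch → garage → workshop → patio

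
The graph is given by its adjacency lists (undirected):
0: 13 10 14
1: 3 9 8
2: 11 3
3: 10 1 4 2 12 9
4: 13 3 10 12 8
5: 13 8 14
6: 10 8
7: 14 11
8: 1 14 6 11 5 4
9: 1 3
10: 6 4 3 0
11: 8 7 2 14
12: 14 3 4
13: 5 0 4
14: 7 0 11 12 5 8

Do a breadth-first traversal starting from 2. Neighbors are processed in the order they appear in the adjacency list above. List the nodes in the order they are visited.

2, 11, 3, 8, 7, 14, 10, 1, 4, 12, 9, 6, 5, 0, 13

Visit 2; enqueue 11, 3 → queue [11, 3]
Visit 11; enqueue 8, 7, 14 → queue [3, 8, 7, 14]
Visit 3; enqueue 10, 1, 4, 12, 9 → queue [8, 7, 14, 10, 1, 4, 12, 9]
Visit 8; enqueue 6, 5 → queue [7, 14, 10, 1, 4, 12, 9, 6, 5]
Visit 7 → queue [14, 10, 1, 4, 12, 9, 6, 5]
Visit 14; enqueue 0 → queue [10, 1, 4, 12, 9, 6, 5, 0]
Visit 10 → queue [1, 4, 12, 9, 6, 5, 0]
Visit 1 → queue [4, 12, 9, 6, 5, 0]
Visit 4; enqueue 13 → queue [12, 9, 6, 5, 0, 13]
Visit 12 → queue [9, 6, 5, 0, 13]
Visit 9 → queue [6, 5, 0, 13]
Visit 6 → queue [5, 0, 13]
Visit 5 → queue [0, 13]
Visit 0 → queue [13]
Visit 13 → queue []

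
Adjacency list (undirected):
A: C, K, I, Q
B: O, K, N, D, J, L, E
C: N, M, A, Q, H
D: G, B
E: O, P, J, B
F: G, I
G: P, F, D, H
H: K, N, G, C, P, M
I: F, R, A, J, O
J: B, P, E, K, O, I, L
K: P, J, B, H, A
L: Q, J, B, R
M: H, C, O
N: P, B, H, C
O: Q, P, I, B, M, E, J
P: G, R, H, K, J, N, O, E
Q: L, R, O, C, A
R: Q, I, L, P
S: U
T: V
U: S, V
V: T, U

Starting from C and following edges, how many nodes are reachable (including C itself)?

BFS from C visits: C, A, H, M, N, Q, I, K, G, P, O, B, L, R, F, J, D, E
Reachable nodes: 18 of 22 total.

18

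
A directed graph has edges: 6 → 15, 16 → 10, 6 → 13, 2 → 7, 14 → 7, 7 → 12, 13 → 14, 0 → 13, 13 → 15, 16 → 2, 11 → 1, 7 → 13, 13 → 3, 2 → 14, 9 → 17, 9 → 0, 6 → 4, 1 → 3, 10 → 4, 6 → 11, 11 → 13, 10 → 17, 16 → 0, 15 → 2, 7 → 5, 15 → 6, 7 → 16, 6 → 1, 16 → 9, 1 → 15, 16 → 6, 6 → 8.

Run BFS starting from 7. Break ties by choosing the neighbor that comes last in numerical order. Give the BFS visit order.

Visit 7; enqueue 16, 13, 12, 5 → queue [16, 13, 12, 5]
Visit 16; enqueue 10, 9, 6, 2, 0 → queue [13, 12, 5, 10, 9, 6, 2, 0]
Visit 13; enqueue 15, 14, 3 → queue [12, 5, 10, 9, 6, 2, 0, 15, 14, 3]
Visit 12 → queue [5, 10, 9, 6, 2, 0, 15, 14, 3]
Visit 5 → queue [10, 9, 6, 2, 0, 15, 14, 3]
Visit 10; enqueue 17, 4 → queue [9, 6, 2, 0, 15, 14, 3, 17, 4]
Visit 9 → queue [6, 2, 0, 15, 14, 3, 17, 4]
Visit 6; enqueue 11, 8, 1 → queue [2, 0, 15, 14, 3, 17, 4, 11, 8, 1]
Visit 2 → queue [0, 15, 14, 3, 17, 4, 11, 8, 1]
Visit 0 → queue [15, 14, 3, 17, 4, 11, 8, 1]
Visit 15 → queue [14, 3, 17, 4, 11, 8, 1]
Visit 14 → queue [3, 17, 4, 11, 8, 1]
Visit 3 → queue [17, 4, 11, 8, 1]
Visit 17 → queue [4, 11, 8, 1]
Visit 4 → queue [11, 8, 1]
Visit 11 → queue [8, 1]
Visit 8 → queue [1]
Visit 1 → queue []

7, 16, 13, 12, 5, 10, 9, 6, 2, 0, 15, 14, 3, 17, 4, 11, 8, 1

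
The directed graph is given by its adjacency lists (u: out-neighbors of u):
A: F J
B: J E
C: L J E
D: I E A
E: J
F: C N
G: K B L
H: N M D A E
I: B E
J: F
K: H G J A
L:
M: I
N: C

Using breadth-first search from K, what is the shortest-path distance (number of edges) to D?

Level 0: K
Level 1: A, G, H, J
Level 2: B, D, E, F, L, M, N
Level 3: C, I
D first appears at level 2.

2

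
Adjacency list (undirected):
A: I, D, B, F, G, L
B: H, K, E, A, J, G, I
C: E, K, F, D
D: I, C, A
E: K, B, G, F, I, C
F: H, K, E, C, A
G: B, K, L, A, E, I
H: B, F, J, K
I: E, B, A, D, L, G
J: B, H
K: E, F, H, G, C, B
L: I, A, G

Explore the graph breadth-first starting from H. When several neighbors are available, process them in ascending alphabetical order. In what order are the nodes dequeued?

Visit H; enqueue B, F, J, K → queue [B, F, J, K]
Visit B; enqueue A, E, G, I → queue [F, J, K, A, E, G, I]
Visit F; enqueue C → queue [J, K, A, E, G, I, C]
Visit J → queue [K, A, E, G, I, C]
Visit K → queue [A, E, G, I, C]
Visit A; enqueue D, L → queue [E, G, I, C, D, L]
Visit E → queue [G, I, C, D, L]
Visit G → queue [I, C, D, L]
Visit I → queue [C, D, L]
Visit C → queue [D, L]
Visit D → queue [L]
Visit L → queue []

H B F J K A E G I C D L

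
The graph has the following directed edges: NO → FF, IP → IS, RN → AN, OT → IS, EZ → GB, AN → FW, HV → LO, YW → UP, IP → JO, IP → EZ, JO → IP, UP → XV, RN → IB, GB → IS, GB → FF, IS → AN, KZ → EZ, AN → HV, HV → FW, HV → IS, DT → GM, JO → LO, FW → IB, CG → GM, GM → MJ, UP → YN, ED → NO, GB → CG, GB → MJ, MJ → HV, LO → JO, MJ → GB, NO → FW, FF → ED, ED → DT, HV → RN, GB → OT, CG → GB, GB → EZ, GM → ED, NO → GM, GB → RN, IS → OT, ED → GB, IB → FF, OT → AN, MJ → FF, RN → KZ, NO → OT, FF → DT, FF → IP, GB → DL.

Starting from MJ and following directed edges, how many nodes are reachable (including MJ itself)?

21

BFS from MJ visits: MJ, FF, GB, HV, DT, ED, IP, CG, DL, EZ, IS, OT, RN, FW, LO, GM, NO, JO, AN, IB, KZ
Reachable nodes: 21 of 25 total.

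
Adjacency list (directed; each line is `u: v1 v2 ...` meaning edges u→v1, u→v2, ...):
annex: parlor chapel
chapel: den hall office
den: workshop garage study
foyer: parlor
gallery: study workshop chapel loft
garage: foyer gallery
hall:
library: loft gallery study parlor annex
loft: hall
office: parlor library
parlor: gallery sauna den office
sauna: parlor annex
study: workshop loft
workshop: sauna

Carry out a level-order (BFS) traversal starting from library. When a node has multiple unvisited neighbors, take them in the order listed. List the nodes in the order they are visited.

Visit library; enqueue loft, gallery, study, parlor, annex → queue [loft, gallery, study, parlor, annex]
Visit loft; enqueue hall → queue [gallery, study, parlor, annex, hall]
Visit gallery; enqueue workshop, chapel → queue [study, parlor, annex, hall, workshop, chapel]
Visit study → queue [parlor, annex, hall, workshop, chapel]
Visit parlor; enqueue sauna, den, office → queue [annex, hall, workshop, chapel, sauna, den, office]
Visit annex → queue [hall, workshop, chapel, sauna, den, office]
Visit hall → queue [workshop, chapel, sauna, den, office]
Visit workshop → queue [chapel, sauna, den, office]
Visit chapel → queue [sauna, den, office]
Visit sauna → queue [den, office]
Visit den; enqueue garage → queue [office, garage]
Visit office → queue [garage]
Visit garage; enqueue foyer → queue [foyer]
Visit foyer → queue []

library loft gallery study parlor annex hall workshop chapel sauna den office garage foyer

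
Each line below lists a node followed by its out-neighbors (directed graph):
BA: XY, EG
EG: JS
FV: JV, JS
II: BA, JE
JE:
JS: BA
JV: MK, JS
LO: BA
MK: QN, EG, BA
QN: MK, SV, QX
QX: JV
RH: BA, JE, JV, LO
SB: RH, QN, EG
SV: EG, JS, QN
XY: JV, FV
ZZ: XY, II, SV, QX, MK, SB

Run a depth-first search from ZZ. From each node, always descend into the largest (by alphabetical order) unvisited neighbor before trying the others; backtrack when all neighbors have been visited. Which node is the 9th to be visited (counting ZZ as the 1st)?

EG

Visit ZZ
ZZ → XY
XY → JV
JV → MK
MK → QN
QN → SV
SV → JS
JS → BA
BA → EG
QN → QX
XY → FV
ZZ → SB
SB → RH
RH → LO
RH → JE
ZZ → II

Visit order: ZZ, XY, JV, MK, QN, SV, JS, BA, EG, QX, FV, SB, RH, LO, JE, II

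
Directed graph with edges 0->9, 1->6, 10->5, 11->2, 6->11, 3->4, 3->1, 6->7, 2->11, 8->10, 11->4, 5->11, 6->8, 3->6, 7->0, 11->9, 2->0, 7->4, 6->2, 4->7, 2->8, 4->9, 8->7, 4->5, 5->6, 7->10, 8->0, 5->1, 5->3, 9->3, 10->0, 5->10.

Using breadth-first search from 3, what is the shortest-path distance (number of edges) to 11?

2

Level 0: 3
Level 1: 1, 4, 6
Level 2: 2, 5, 7, 8, 9, 11
Level 3: 0, 10
11 first appears at level 2.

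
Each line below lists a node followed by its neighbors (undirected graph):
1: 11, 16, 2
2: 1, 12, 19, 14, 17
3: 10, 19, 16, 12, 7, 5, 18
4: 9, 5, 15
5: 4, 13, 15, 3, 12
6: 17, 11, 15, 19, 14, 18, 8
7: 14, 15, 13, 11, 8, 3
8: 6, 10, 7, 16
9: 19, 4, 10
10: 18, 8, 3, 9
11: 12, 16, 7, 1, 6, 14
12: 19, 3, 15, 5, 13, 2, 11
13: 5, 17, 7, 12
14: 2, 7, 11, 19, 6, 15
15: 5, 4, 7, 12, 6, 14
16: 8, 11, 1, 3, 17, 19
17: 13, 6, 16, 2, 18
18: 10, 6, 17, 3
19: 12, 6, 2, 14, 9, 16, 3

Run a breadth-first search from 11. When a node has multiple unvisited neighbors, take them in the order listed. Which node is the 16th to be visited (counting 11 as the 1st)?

18

Visit 11; enqueue 12, 16, 7, 1, 6, 14 → queue [12, 16, 7, 1, 6, 14]
Visit 12; enqueue 19, 3, 15, 5, 13, 2 → queue [16, 7, 1, 6, 14, 19, 3, 15, 5, 13, 2]
Visit 16; enqueue 8, 17 → queue [7, 1, 6, 14, 19, 3, 15, 5, 13, 2, 8, 17]
Visit 7 → queue [1, 6, 14, 19, 3, 15, 5, 13, 2, 8, 17]
Visit 1 → queue [6, 14, 19, 3, 15, 5, 13, 2, 8, 17]
Visit 6; enqueue 18 → queue [14, 19, 3, 15, 5, 13, 2, 8, 17, 18]
Visit 14 → queue [19, 3, 15, 5, 13, 2, 8, 17, 18]
Visit 19; enqueue 9 → queue [3, 15, 5, 13, 2, 8, 17, 18, 9]
Visit 3; enqueue 10 → queue [15, 5, 13, 2, 8, 17, 18, 9, 10]
Visit 15; enqueue 4 → queue [5, 13, 2, 8, 17, 18, 9, 10, 4]
Visit 5 → queue [13, 2, 8, 17, 18, 9, 10, 4]
Visit 13 → queue [2, 8, 17, 18, 9, 10, 4]
Visit 2 → queue [8, 17, 18, 9, 10, 4]
Visit 8 → queue [17, 18, 9, 10, 4]
Visit 17 → queue [18, 9, 10, 4]
Visit 18 → queue [9, 10, 4]
Visit 9 → queue [10, 4]
Visit 10 → queue [4]
Visit 4 → queue []

Visit order: 11, 12, 16, 7, 1, 6, 14, 19, 3, 15, 5, 13, 2, 8, 17, 18, 9, 10, 4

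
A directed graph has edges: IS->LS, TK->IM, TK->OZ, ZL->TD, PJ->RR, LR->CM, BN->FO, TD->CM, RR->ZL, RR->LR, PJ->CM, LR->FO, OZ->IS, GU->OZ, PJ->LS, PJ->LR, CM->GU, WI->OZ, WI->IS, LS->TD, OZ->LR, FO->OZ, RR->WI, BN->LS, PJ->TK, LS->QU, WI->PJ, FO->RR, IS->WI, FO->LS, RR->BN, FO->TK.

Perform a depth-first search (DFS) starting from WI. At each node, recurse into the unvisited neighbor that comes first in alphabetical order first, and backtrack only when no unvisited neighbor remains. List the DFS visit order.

Visit WI
WI → IS
IS → LS
LS → QU
LS → TD
TD → CM
CM → GU
GU → OZ
OZ → LR
LR → FO
FO → RR
RR → BN
RR → ZL
FO → TK
TK → IM
WI → PJ

WI, IS, LS, QU, TD, CM, GU, OZ, LR, FO, RR, BN, ZL, TK, IM, PJ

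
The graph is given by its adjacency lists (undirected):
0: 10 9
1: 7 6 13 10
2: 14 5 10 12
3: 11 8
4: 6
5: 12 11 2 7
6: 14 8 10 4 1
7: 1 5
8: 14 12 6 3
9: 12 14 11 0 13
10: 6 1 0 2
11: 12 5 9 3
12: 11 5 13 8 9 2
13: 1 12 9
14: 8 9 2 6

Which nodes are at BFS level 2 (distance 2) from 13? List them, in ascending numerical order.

0, 2, 5, 6, 7, 8, 10, 11, 14

Level 0: 13
Level 1: 1, 9, 12
Level 2: 0, 2, 5, 6, 7, 8, 10, 11, 14
Level 3: 3, 4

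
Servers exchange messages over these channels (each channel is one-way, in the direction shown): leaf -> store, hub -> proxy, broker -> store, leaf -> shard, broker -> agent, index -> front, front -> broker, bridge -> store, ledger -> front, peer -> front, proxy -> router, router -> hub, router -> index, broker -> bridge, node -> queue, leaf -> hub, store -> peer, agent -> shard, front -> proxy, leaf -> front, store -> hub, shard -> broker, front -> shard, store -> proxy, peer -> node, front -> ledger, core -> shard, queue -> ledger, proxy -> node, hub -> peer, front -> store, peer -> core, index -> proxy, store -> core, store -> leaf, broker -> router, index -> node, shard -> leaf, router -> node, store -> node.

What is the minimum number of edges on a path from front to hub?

Level 0: front
Level 1: broker, ledger, proxy, shard, store
Level 2: agent, bridge, core, hub, leaf, node, peer, router
Level 3: index, queue
hub first appears at level 2.

2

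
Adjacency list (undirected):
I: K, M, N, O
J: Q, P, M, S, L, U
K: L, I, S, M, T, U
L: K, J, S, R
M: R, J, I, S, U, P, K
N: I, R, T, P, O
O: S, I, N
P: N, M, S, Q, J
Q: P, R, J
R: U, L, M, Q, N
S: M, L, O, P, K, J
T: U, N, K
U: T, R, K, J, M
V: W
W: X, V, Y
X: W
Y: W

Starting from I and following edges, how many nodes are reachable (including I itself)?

13

BFS from I visits: I, K, M, N, O, L, S, T, U, J, P, R, Q
Reachable nodes: 13 of 17 total.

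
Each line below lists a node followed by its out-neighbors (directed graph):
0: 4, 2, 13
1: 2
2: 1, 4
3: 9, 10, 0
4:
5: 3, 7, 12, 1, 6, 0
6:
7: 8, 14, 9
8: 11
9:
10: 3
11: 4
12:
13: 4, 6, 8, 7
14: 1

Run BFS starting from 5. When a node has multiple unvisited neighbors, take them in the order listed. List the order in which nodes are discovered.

Visit 5; enqueue 3, 7, 12, 1, 6, 0 → queue [3, 7, 12, 1, 6, 0]
Visit 3; enqueue 9, 10 → queue [7, 12, 1, 6, 0, 9, 10]
Visit 7; enqueue 8, 14 → queue [12, 1, 6, 0, 9, 10, 8, 14]
Visit 12 → queue [1, 6, 0, 9, 10, 8, 14]
Visit 1; enqueue 2 → queue [6, 0, 9, 10, 8, 14, 2]
Visit 6 → queue [0, 9, 10, 8, 14, 2]
Visit 0; enqueue 4, 13 → queue [9, 10, 8, 14, 2, 4, 13]
Visit 9 → queue [10, 8, 14, 2, 4, 13]
Visit 10 → queue [8, 14, 2, 4, 13]
Visit 8; enqueue 11 → queue [14, 2, 4, 13, 11]
Visit 14 → queue [2, 4, 13, 11]
Visit 2 → queue [4, 13, 11]
Visit 4 → queue [13, 11]
Visit 13 → queue [11]
Visit 11 → queue []

5 → 3 → 7 → 12 → 1 → 6 → 0 → 9 → 10 → 8 → 14 → 2 → 4 → 13 → 11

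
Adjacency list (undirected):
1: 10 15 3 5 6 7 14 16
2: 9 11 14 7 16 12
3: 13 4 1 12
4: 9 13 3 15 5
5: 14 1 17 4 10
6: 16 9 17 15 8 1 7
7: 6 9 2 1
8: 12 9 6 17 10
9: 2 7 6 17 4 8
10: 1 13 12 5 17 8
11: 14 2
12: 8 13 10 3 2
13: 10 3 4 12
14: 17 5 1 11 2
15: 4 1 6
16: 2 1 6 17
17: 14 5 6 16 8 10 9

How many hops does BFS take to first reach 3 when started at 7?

2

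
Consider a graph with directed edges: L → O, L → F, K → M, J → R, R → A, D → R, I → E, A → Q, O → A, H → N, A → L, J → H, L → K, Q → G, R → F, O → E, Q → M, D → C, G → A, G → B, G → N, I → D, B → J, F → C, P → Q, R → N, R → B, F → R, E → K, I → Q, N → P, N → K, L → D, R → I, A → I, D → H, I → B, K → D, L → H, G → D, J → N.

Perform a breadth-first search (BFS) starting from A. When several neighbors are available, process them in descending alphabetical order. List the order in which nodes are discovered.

A → Q → L → I → M → G → O → K → H → F → D → E → B → N → R → C → J → P

Visit A; enqueue Q, L, I → queue [Q, L, I]
Visit Q; enqueue M, G → queue [L, I, M, G]
Visit L; enqueue O, K, H, F, D → queue [I, M, G, O, K, H, F, D]
Visit I; enqueue E, B → queue [M, G, O, K, H, F, D, E, B]
Visit M → queue [G, O, K, H, F, D, E, B]
Visit G; enqueue N → queue [O, K, H, F, D, E, B, N]
Visit O → queue [K, H, F, D, E, B, N]
Visit K → queue [H, F, D, E, B, N]
Visit H → queue [F, D, E, B, N]
Visit F; enqueue R, C → queue [D, E, B, N, R, C]
Visit D → queue [E, B, N, R, C]
Visit E → queue [B, N, R, C]
Visit B; enqueue J → queue [N, R, C, J]
Visit N; enqueue P → queue [R, C, J, P]
Visit R → queue [C, J, P]
Visit C → queue [J, P]
Visit J → queue [P]
Visit P → queue []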